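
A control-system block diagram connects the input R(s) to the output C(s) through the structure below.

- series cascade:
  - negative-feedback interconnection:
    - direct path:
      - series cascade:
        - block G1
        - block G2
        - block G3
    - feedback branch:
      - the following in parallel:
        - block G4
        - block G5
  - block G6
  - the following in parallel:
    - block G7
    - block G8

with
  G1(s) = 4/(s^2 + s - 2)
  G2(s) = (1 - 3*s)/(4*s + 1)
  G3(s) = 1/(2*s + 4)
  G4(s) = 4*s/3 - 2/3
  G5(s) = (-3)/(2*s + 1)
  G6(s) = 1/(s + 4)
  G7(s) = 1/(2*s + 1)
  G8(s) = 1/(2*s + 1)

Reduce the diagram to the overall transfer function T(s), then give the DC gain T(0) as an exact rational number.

Reducing step by step:

(1) multiply G1, G2, G3 (series): (2 - 6*s)/(4*s^4 + 13*s^3 + 3*s^2 - 16*s - 4)
(2) add G4, G5 (parallel): (8*s^2 - 11)/(6*s + 3)
(3) close the feedback loop around (G1*G2*G3), (G4+G5): (-36*s^2 - 6*s + 6)/(24*s^5 + 90*s^4 + 9*s^3 - 71*s^2 - 6*s - 34)
(4) add G7, G8 (parallel): 2/(2*s + 1)
(5) cascade [(G1*G2*G3)/(1+(G1*G2*G3)*(G4+G5))], G6, (G7+G8): (12 - 36*s)/(24*s^6 + 186*s^5 + 369*s^4 - 35*s^3 - 290*s^2 - 58*s - 136)
The step-5 result is T(s). Setting s = 0: T(0) = 12/(-136) = -3/34.

Answer: -3/34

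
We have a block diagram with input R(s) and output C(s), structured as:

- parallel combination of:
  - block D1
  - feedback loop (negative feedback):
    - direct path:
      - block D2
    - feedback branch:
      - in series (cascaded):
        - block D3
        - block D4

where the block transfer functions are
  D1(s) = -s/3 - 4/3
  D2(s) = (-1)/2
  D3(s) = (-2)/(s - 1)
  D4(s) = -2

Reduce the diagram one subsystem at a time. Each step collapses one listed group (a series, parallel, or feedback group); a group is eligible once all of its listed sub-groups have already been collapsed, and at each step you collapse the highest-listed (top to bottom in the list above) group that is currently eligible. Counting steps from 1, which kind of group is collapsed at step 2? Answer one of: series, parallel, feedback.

(1) reduce the series chain D3, D4
(2) feedback reduction of D2, (D3*D4)
(3) add D1, [D2/(1+D2*(D3*D4))] (parallel)
At step 2 the group reduced is feedback.

Answer: feedback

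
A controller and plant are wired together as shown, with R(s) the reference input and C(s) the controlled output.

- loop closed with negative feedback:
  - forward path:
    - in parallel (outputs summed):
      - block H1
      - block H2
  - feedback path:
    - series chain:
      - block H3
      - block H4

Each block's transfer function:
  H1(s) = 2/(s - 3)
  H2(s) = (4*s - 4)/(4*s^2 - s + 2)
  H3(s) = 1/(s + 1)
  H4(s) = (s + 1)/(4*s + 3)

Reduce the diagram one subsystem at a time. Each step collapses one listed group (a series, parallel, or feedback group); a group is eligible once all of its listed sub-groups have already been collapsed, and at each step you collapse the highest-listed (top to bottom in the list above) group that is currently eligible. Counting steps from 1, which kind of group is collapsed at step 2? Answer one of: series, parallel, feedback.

(1) parallel reduction of H1, H2
(2) cascade H3, H4
(3) apply the feedback formula to (H1+H2), (H3*H4)
Step 2: series.

Therefore the answer is series.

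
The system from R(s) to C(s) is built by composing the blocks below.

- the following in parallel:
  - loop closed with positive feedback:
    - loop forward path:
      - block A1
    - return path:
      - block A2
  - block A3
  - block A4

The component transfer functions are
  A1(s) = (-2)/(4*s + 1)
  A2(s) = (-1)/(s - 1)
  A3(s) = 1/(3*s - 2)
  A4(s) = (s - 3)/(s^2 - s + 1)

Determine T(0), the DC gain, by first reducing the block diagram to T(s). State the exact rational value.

The answer is -25/6.

Reasoning:
Step 1: reduce the feedback loop with forward A1 and return A2; result (2 - 2*s)/(4*s^2 - 3*s - 3)
Step 2: add [A1/(1-A1*A2)], A3, A4 (parallel); result (10*s^4 - 44*s^3 + 32*s^2 + 29*s - 25)/(12*s^5 - 29*s^4 + 26*s^3 - 8*s^2 - 9*s + 6)
Evaluating the step-2 result (the overall T(s)) at s = 0 gives T(0) = -25/6.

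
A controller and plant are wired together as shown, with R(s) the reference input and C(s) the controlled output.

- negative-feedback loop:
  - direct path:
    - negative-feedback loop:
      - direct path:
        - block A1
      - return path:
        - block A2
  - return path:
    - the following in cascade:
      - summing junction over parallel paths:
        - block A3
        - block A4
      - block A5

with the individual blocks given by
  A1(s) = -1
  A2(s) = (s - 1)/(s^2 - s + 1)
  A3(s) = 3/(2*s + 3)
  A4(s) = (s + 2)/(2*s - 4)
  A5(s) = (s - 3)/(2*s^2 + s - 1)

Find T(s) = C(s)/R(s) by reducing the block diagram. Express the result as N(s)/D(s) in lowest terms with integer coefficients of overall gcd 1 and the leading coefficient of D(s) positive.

(1) close the feedback loop around A1, A2 = (-s^2 + s - 1)/(s^2 - 2*s + 2)
(2) combine A3, A4 in parallel = (2*s^2 + 13*s - 6)/(4*s^2 - 2*s - 12)
(3) multiply (A3+A4), A5 (series) = (2*s^3 + 7*s^2 - 45*s + 18)/(8*s^4 - 30*s^2 - 10*s + 12)
(4) apply the feedback formula to [A1/(1+A1*A2)], ((A3+A4)*A5), giving the overall T(s)

Therefore the answer is (-8*s^6 + 8*s^5 + 22*s^4 - 20*s^3 + 8*s^2 + 22*s - 12)/(8*s^6 - 18*s^5 - 19*s^4 + 100*s^3 - 98*s^2 + 19*s + 6).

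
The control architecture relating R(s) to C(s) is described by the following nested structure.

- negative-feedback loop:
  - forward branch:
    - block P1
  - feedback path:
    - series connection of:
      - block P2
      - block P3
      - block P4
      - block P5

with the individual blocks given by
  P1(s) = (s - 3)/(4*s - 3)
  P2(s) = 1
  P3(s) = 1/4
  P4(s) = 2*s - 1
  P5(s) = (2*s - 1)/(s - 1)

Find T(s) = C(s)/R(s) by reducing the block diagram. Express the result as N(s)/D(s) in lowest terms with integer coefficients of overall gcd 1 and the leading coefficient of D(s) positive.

Answer: (4*s^2 - 16*s + 12)/(4*s^3 - 15*s + 9)

Working:
[1] cascade P2, P3, P4, P5 = (4*s^2 - 4*s + 1)/(4*s - 4)
[2] collapse the loop (P1 forward, (P2*P3*P4*P5) return), which is the overall transfer function T(s) = C(s)/R(s) in lowest terms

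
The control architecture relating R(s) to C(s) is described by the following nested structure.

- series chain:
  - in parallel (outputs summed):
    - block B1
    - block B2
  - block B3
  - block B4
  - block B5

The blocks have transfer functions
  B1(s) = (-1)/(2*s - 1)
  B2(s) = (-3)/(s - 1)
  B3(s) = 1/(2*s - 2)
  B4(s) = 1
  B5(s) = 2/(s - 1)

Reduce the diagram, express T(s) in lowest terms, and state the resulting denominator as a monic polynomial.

1. combine B1, B2 in parallel = (4 - 7*s)/(2*s^2 - 3*s + 1)
2. reduce the series chain (B1+B2), B3, B4, B5 = (4 - 7*s)/(2*s^4 - 7*s^3 + 9*s^2 - 5*s + 1)
That last expression is T(s), already simplified. Scaling its denominator by 1/2 (the reciprocal of the leading coefficient) yields the monic denominator.

Answer: s^4 - 7*s^3/2 + 9*s^2/2 - 5*s/2 + 1/2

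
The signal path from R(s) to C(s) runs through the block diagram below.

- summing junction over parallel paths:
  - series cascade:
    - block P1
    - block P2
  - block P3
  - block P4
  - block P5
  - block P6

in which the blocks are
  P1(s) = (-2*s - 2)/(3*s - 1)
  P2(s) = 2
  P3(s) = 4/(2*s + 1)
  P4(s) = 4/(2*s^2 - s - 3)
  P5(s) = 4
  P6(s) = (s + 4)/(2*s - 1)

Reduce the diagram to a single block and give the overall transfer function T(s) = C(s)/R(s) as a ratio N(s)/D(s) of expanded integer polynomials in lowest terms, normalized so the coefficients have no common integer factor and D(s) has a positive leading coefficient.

Step 1. reduce the series chain P1, P2 -> (-4*s - 4)/(3*s - 1)
Step 2. parallel reduction of (P1*P2), P3, P4, P5, P6: this yields T(s), and no further normalization is needed

Hence the answer: (76*s^5 - 4*s^4 - 133*s^3 - 26*s^2 + 55*s - 20)/(24*s^5 - 20*s^4 - 38*s^3 + 17*s^2 + 8*s - 3)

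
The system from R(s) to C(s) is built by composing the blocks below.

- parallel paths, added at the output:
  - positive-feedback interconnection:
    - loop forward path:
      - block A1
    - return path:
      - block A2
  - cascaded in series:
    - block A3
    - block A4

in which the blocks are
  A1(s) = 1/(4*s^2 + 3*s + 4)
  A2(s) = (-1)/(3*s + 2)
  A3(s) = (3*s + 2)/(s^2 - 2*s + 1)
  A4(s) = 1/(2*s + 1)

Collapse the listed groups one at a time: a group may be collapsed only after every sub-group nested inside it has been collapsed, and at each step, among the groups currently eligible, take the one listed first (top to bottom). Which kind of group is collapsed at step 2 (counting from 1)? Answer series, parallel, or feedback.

Reducing step by step:

Step 1 - close the feedback loop around A1, A2
Step 2 - combine A3, A4 in series
Step 3 - add [A1/(1-A1*A2)], (A3*A4) (parallel)
So the answer for step 2 is series.

Answer: series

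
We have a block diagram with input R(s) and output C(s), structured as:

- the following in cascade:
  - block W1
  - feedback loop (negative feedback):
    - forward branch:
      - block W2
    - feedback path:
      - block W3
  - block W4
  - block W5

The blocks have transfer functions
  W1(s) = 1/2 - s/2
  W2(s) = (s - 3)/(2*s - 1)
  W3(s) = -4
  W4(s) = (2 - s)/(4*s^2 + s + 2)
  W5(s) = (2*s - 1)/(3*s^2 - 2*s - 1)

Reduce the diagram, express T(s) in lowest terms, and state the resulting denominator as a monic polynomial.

Reducing step by step:

Step 1. feedback reduction of W2, W3: (3 - s)/(2*s - 11)
Step 2. combine W1, [W2/(1+W2*W3)], W4, W5 in series: (-2*s^3 + 11*s^2 - 17*s + 6)/(48*s^4 - 236*s^3 - 126*s^2 - 146*s - 44)
That last expression is T(s), already simplified. Scaling its denominator by 1/48 (the reciprocal of the leading coefficient) yields the monic denominator.

Answer: s^4 - 59*s^3/12 - 21*s^2/8 - 73*s/24 - 11/12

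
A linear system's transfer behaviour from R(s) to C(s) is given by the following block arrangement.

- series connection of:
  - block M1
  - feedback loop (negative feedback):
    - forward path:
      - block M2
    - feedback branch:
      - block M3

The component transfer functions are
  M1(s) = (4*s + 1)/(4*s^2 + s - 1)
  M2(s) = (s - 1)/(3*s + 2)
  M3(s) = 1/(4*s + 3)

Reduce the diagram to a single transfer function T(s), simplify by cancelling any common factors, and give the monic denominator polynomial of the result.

Answer: s^4 + 7*s^3/4 + 13*s^2/24 - 13*s/48 - 5/48

Working:
(1) reduce the feedback loop with forward M2 and return M3: (4*s^2 - s - 3)/(12*s^2 + 18*s + 5)
(2) cascade M1, [M2/(1+M2*M3)]: (16*s^3 - 13*s - 3)/(48*s^4 + 84*s^3 + 26*s^2 - 13*s - 5)
T(s) is the step-2 result (common factors already cancelled). Leading coefficient of the denominator: 48. Divide through by 48 for the monic polynomial.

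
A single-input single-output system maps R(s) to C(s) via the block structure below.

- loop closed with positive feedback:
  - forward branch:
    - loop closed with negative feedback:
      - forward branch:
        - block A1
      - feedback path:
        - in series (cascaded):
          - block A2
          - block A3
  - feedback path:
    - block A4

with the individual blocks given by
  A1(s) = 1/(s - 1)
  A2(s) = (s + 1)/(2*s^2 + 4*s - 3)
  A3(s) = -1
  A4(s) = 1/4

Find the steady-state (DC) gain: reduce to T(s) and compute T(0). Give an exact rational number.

1. cascade A2, A3: (-s - 1)/(2*s^2 + 4*s - 3)
2. reduce the feedback loop with forward A1 and return (A2*A3): (2*s^2 + 4*s - 3)/(2*s^3 + 2*s^2 - 8*s + 2)
3. close the feedback loop around [A1/(1+A1*(A2*A3))], A4: (8*s^2 + 16*s - 12)/(8*s^3 + 6*s^2 - 36*s + 11)
DC gain: substitute s = 0 into T(s) from step 3: T(0) = -12/11.

Final answer: -12/11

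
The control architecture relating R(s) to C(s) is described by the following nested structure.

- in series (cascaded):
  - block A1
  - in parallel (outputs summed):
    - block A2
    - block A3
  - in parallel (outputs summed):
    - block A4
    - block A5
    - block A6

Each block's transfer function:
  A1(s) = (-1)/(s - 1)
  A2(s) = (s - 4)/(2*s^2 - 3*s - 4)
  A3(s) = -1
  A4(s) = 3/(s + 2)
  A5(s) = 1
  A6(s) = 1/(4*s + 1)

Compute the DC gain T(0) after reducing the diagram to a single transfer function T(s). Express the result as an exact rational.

Answer: 0

Working:
[1] sum the parallel branches A2, A3 gives (-2*s^2 + 4*s)/(2*s^2 - 3*s - 4)
[2] add A4, A5, A6 (parallel) gives (4*s^2 + 22*s + 7)/(4*s^2 + 9*s + 2)
[3] series reduction of A1, (A2+A3), (A4+A5+A6) gives (8*s^4 + 28*s^3 - 74*s^2 - 28*s)/(8*s^5 - 2*s^4 - 45*s^3 - 3*s^2 + 34*s + 8)
Step 3 gives the overall T(s). Then T(0) = 0/8 = 0.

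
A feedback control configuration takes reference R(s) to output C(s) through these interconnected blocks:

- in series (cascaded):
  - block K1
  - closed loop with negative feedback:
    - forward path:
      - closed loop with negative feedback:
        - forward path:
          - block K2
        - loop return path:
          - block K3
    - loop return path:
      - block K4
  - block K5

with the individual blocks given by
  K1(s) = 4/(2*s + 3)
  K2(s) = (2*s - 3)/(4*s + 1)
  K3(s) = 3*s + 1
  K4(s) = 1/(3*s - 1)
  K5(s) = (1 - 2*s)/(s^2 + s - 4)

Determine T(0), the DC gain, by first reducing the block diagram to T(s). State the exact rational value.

[1] close the feedback loop around K2, K3; result (2*s - 3)/(6*s^2 - 3*s - 2)
[2] close the feedback loop around [K2/(1+K2*K3)], K4; result (6*s^2 - 11*s + 3)/(18*s^3 - 15*s^2 - s - 1)
[3] combine K1, [[K2/(1+K2*K3)]/(1+[K2/(1+K2*K3)]*K4)], K5 in series; result (-48*s^3 + 112*s^2 - 68*s + 12)/(36*s^6 + 60*s^5 - 167*s^4 - 148*s^3 + 180*s^2 + 17*s + 12)
That last expression is T(s); at s = 0 only the constant terms survive, so T(0) = 12/12 = 1.

Therefore the answer is 1.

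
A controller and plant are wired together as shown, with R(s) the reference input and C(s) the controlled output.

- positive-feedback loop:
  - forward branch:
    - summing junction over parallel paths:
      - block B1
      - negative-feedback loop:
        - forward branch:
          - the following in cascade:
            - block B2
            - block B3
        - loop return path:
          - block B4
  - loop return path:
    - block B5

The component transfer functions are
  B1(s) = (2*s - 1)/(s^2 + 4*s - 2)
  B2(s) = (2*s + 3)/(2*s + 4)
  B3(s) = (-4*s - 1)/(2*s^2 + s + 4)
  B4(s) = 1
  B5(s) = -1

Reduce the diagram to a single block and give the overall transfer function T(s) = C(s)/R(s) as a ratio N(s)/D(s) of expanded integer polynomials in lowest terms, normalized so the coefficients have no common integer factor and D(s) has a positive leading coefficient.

Answer: (-46*s^3 - 49*s^2 + 44*s - 7)/(4*s^5 + 18*s^4 - 48*s^3 - 48*s^2 + 100*s - 33)

Working:
Step 1: series reduction of B2, B3 -> (-8*s^2 - 14*s - 3)/(4*s^3 + 10*s^2 + 12*s + 16)
Step 2: feedback reduction of (B2*B3), B4 -> (-8*s^2 - 14*s - 3)/(4*s^3 + 2*s^2 - 2*s + 13)
Step 3: parallel reduction of B1, [(B2*B3)/(1+(B2*B3)*B4)] -> (-46*s^3 - 49*s^2 + 44*s - 7)/(4*s^5 + 18*s^4 - 2*s^3 + s^2 + 56*s - 26)
Step 4: collapse the loop ((B1+[(B2*B3)/(1+(B2*B3)*B4)]) forward, B5 return), giving the overall T(s)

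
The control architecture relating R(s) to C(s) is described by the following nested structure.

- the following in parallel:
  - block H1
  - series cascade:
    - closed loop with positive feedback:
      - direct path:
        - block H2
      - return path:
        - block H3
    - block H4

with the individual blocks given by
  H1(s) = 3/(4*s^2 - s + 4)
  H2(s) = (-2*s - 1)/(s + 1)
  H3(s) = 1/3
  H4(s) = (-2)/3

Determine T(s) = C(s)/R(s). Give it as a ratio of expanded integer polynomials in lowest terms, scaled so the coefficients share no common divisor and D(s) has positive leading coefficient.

Answer: (16*s^3 + 4*s^2 + 29*s + 20)/(20*s^3 + 11*s^2 + 16*s + 16)

Working:
1. feedback reduction of H2, H3, giving (-6*s - 3)/(5*s + 4)
2. combine [H2/(1-H2*H3)], H4 in series, giving (4*s + 2)/(5*s + 4)
3. sum the parallel branches H1, ([H2/(1-H2*H3)]*H4) - this is the overall T(s), already in the required normalized form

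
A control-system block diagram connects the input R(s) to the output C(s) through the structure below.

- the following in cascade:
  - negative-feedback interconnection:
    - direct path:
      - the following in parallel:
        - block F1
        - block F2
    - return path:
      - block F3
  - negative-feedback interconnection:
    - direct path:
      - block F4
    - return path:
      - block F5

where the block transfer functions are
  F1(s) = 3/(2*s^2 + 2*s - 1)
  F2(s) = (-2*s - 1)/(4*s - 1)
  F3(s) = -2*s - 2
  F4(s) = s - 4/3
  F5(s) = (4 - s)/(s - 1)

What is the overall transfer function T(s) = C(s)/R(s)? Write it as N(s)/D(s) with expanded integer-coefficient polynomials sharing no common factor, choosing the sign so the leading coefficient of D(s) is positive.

Reducing step by step:

1. combine F1, F2 in parallel -> (-4*s^3 - 6*s^2 + 12*s - 2)/(8*s^3 + 6*s^2 - 6*s + 1)
2. reduce the feedback loop with forward (F1+F2) and return F3 -> (-4*s^3 - 6*s^2 + 12*s - 2)/(8*s^4 + 28*s^3 - 6*s^2 - 26*s + 5)
3. close the feedback loop around F4, F5 -> (-3*s^2 + 7*s - 4)/(3*s^2 - 19*s + 19)
4. multiply [(F1+F2)/(1+(F1+F2)*F3)], [F4/(1+F4*F5)] (series) - this is the overall T(s), already in the required normalized form

Answer: (12*s^5 - 10*s^4 - 62*s^3 + 114*s^2 - 62*s + 8)/(24*s^6 - 68*s^5 - 398*s^4 + 568*s^3 + 395*s^2 - 589*s + 95)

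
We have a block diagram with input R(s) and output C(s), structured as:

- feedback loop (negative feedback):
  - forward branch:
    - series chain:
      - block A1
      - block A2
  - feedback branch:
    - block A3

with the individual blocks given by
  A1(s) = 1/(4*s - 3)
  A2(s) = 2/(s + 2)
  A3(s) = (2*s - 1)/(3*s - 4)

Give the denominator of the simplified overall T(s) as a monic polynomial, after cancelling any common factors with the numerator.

Reducing step by step:

Step 1: combine A1, A2 in series = 2/(4*s^2 + 5*s - 6)
Step 2: feedback reduction of (A1*A2), A3 = (6*s - 8)/(12*s^3 - s^2 - 34*s + 22)
T(s) is the step-2 result (common factors already cancelled). Leading coefficient of the denominator: 12. Divide through by 12 for the monic polynomial.

Answer: s^3 - s^2/12 - 17*s/6 + 11/6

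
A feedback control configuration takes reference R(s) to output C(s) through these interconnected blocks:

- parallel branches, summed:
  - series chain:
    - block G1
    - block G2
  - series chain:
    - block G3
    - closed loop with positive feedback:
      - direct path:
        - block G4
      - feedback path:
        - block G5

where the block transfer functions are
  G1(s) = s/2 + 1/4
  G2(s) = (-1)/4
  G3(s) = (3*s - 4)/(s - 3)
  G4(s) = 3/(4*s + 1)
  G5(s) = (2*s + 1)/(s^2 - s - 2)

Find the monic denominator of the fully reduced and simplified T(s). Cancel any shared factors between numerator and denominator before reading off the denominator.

The answer is s^4 - 15*s^3/4 - 3*s^2/2 + 10*s + 15/4.

Reasoning:
(1) reduce the series chain G1, G2: -s/8 - 1/16
(2) close the feedback loop around G4, G5: (3*s^2 - 3*s - 6)/(4*s^3 - 3*s^2 - 15*s - 5)
(3) series reduction of G3, [G4/(1-G4*G5)]: (9*s^3 - 21*s^2 - 6*s + 24)/(4*s^4 - 15*s^3 - 6*s^2 + 40*s + 15)
(4) parallel reduction of (G1*G2), (G3*[G4/(1-G4*G5)]): (-8*s^5 + 26*s^4 + 171*s^3 - 410*s^2 - 166*s + 369)/(64*s^4 - 240*s^3 - 96*s^2 + 640*s + 240)
T(s) is the step-4 result (common factors already cancelled). Leading coefficient of the denominator: 64. Divide through by 64 for the monic polynomial.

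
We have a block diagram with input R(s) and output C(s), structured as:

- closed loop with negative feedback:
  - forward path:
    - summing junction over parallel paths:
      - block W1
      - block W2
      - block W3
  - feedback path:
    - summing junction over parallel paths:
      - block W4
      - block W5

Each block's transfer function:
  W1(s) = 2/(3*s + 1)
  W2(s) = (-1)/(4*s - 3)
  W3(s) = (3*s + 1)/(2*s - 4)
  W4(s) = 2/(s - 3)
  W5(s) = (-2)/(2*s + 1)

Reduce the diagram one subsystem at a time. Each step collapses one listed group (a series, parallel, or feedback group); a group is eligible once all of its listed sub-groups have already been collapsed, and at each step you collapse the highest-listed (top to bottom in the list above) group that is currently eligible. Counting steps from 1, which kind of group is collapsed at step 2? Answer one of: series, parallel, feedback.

Answer: parallel

Working:
1. parallel reduction of W1, W2, W3
2. parallel reduction of W4, W5
3. apply the feedback formula to (W1+W2+W3), (W4+W5)
Step 2: parallel.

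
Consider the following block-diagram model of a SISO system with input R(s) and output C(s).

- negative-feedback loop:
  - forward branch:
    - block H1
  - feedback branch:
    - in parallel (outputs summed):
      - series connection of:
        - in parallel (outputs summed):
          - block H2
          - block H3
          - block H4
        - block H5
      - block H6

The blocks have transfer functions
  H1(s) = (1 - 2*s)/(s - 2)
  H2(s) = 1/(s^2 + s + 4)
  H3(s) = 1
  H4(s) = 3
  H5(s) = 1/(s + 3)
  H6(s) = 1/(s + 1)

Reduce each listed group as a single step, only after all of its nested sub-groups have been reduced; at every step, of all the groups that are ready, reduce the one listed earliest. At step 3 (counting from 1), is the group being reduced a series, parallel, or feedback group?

Reducing step by step:

[1] add H2, H3, H4 (parallel)
[2] reduce the series chain (H2+H3+H4), H5
[3] parallel reduction of ((H2+H3+H4)*H5), H6
[4] collapse the loop (H1 forward, (((H2+H3+H4)*H5)+H6) return)
At step 3 the group reduced is parallel.

Answer: parallel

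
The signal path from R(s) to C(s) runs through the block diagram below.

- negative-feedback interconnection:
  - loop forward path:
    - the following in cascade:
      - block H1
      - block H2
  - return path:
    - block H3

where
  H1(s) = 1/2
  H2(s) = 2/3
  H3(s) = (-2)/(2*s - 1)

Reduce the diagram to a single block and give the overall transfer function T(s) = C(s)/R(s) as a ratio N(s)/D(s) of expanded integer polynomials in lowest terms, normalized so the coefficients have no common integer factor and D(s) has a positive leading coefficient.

Step 1: reduce the series chain H1, H2 -> 1/3
Step 2: apply the feedback formula to (H1*H2), H3, giving the overall T(s)

Answer: (2*s - 1)/(6*s - 5)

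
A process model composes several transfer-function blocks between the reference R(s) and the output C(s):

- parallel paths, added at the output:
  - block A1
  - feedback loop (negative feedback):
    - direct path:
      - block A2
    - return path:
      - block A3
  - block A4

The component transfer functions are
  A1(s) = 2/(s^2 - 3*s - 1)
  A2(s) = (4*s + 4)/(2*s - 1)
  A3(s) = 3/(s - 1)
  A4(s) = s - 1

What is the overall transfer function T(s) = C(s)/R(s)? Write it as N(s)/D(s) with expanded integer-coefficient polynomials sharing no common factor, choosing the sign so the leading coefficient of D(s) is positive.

The answer is (2*s^5 + 5*s^4 - 31*s^3 - 36*s^2 + 65*s + 43)/(2*s^4 + 3*s^3 - 16*s^2 - 48*s - 13).

Reasoning:
Step 1. apply the feedback formula to A2, A3, giving (4*s^2 - 4)/(2*s^2 + 9*s + 13)
Step 2. parallel reduction of A1, [A2/(1+A2*A3)], A4 - this is the overall T(s), already in the required normalized form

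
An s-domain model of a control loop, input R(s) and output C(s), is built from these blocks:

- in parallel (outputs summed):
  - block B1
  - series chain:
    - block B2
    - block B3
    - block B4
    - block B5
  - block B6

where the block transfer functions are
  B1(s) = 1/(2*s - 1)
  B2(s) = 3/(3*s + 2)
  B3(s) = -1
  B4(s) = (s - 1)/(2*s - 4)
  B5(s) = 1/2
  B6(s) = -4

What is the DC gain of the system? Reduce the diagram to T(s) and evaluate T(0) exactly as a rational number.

Reducing step by step:

(1) reduce the series chain B2, B3, B4, B5: (3 - 3*s)/(12*s^2 - 16*s - 16)
(2) combine B1, (B2*B3*B4*B5), B6 in parallel: (-96*s^3 + 182*s^2 + 57*s - 83)/(24*s^3 - 44*s^2 - 16*s + 16)
Step 2 gives the overall T(s). Then T(0) = -83/16.

Answer: -83/16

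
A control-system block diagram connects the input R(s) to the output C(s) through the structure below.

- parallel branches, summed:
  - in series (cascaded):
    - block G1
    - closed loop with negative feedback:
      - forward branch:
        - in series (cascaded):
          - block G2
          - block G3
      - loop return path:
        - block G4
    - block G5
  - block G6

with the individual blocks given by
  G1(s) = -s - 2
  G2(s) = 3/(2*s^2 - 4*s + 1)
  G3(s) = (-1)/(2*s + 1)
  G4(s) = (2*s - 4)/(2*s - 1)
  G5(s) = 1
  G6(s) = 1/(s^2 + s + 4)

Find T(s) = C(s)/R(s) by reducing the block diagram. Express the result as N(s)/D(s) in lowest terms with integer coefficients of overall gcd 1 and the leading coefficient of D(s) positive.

1. combine G2, G3 in series; result (-3)/(4*s^3 - 6*s^2 - 2*s + 1)
2. reduce the feedback loop with forward (G2*G3) and return G4; result (3 - 6*s)/(8*s^4 - 16*s^3 + 2*s^2 - 2*s + 11)
3. multiply G1, [(G2*G3)/(1+(G2*G3)*G4)], G5 (series); result (6*s^2 + 9*s - 6)/(8*s^4 - 16*s^3 + 2*s^2 - 2*s + 11)
4. reduce the parallel group (G1*[(G2*G3)/(1+(G2*G3)*G4)]*G5), G6: this yields T(s), and no further normalization is needed

Therefore the answer is (14*s^4 - s^3 + 29*s^2 + 28*s - 13)/(8*s^6 - 8*s^5 + 18*s^4 - 64*s^3 + 17*s^2 + 3*s + 44).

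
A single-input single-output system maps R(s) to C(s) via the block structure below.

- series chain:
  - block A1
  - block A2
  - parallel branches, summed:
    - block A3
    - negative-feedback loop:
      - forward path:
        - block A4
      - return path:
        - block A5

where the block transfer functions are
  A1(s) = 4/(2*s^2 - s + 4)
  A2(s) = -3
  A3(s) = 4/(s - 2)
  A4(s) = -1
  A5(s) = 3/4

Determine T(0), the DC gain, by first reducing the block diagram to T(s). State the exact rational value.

Answer: 18

Working:
1. feedback reduction of A4, A5, giving -4
2. reduce the parallel group A3, [A4/(1+A4*A5)], giving (12 - 4*s)/(s - 2)
3. series reduction of A1, A2, (A3+[A4/(1+A4*A5)]), giving (48*s - 144)/(2*s^3 - 5*s^2 + 6*s - 8)
The step-3 result is T(s). Setting s = 0: T(0) = -144/(-8) = 18.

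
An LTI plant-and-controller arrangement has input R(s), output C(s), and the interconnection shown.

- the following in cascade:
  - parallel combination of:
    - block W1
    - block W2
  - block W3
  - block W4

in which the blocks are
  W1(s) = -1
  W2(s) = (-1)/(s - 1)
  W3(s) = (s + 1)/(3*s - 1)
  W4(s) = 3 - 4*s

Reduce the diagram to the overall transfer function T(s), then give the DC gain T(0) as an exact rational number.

The answer is 0.

Reasoning:
Step 1: parallel reduction of W1, W2 = (-s)/(s - 1)
Step 2: series reduction of (W1+W2), W3, W4 = (4*s^3 + s^2 - 3*s)/(3*s^2 - 4*s + 1)
That last expression is T(s); at s = 0 only the constant terms survive, so T(0) = 0/1 = 0.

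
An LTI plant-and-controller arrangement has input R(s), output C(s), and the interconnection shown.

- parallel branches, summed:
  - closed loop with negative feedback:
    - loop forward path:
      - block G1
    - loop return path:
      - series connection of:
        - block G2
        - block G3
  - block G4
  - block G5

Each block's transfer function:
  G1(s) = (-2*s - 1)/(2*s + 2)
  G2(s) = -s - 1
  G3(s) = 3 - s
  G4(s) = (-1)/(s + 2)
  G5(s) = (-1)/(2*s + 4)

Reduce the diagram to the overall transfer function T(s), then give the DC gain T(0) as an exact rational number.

Step 1. combine G2, G3 in series: s^2 - 2*s - 3
Step 2. reduce the feedback loop with forward G1 and return (G2*G3): (2*s + 1)/(2*s^3 - 3*s^2 - 10*s - 5)
Step 3. parallel reduction of [G1/(1+G1*(G2*G3))], G4, G5: (-6*s^3 + 13*s^2 + 40*s + 19)/(4*s^4 + 2*s^3 - 32*s^2 - 50*s - 20)
Step 3 gives the overall T(s). Then T(0) = 19/(-20) = -19/20.

Therefore the answer is -19/20.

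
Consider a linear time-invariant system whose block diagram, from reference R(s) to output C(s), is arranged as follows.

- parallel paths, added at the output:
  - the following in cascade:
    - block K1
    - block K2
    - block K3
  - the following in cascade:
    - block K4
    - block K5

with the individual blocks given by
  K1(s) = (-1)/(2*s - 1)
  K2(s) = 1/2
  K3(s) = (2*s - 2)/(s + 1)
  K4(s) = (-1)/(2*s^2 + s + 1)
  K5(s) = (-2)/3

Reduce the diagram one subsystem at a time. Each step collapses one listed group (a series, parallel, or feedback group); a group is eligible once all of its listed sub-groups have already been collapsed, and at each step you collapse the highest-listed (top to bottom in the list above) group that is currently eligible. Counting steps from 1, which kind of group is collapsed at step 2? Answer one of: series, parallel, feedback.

[1] reduce the series chain K1, K2, K3
[2] reduce the series chain K4, K5
[3] parallel reduction of (K1*K2*K3), (K4*K5)
So the answer for step 2 is series.

Therefore the answer is series.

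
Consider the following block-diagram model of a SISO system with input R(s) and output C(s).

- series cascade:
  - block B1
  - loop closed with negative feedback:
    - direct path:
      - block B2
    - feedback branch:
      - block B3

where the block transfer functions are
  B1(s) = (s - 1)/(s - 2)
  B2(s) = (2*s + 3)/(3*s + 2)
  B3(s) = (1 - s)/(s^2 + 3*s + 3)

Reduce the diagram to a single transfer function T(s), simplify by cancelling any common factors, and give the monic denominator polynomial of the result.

[1] close the feedback loop around B2, B3, giving (2*s^3 + 9*s^2 + 15*s + 9)/(3*s^3 + 9*s^2 + 14*s + 9)
[2] reduce the series chain B1, [B2/(1+B2*B3)], giving (2*s^4 + 7*s^3 + 6*s^2 - 6*s - 9)/(3*s^4 + 3*s^3 - 4*s^2 - 19*s - 18)
The result of step 2 is T(s) in lowest terms. Its denominator has leading coefficient 3; dividing the denominator through by 3 makes it monic.

Answer: s^4 + s^3 - 4*s^2/3 - 19*s/3 - 6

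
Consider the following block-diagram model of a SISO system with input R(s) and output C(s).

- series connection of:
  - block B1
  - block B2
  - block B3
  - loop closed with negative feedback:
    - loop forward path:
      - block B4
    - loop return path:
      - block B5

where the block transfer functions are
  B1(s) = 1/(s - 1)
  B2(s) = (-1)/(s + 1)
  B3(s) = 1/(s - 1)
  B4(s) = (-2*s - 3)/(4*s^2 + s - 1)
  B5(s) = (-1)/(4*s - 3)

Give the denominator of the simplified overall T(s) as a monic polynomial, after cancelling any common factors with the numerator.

[1] feedback reduction of B4, B5: (-8*s^2 - 6*s + 9)/(16*s^3 - 8*s^2 - 5*s + 6)
[2] multiply B1, B2, B3, [B4/(1+B4*B5)] (series): (8*s^2 + 6*s - 9)/(16*s^6 - 24*s^5 - 13*s^4 + 35*s^3 - 9*s^2 - 11*s + 6)
Step 2 gives the fully reduced T(s), with no common factor left to cancel. The denominator's leading coefficient is 16, so divide each of its coefficients by 16 to get the monic form.

Hence the answer: s^6 - 3*s^5/2 - 13*s^4/16 + 35*s^3/16 - 9*s^2/16 - 11*s/16 + 3/8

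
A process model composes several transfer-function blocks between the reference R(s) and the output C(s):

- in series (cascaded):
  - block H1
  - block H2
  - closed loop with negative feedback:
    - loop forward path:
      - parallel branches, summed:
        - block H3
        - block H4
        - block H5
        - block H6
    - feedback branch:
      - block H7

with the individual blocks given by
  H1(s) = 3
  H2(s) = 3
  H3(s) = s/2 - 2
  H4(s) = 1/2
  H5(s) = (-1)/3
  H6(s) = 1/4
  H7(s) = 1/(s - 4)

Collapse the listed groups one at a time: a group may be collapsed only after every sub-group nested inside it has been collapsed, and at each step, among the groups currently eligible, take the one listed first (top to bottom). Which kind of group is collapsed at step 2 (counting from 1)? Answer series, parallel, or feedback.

Step 1: parallel reduction of H3, H4, H5, H6
Step 2: feedback reduction of (H3+H4+H5+H6), H7
Step 3: multiply H1, H2, [(H3+H4+H5+H6)/(1+(H3+H4+H5+H6)*H7)] (series)
At step 2 the group reduced is feedback.

Therefore the answer is feedback.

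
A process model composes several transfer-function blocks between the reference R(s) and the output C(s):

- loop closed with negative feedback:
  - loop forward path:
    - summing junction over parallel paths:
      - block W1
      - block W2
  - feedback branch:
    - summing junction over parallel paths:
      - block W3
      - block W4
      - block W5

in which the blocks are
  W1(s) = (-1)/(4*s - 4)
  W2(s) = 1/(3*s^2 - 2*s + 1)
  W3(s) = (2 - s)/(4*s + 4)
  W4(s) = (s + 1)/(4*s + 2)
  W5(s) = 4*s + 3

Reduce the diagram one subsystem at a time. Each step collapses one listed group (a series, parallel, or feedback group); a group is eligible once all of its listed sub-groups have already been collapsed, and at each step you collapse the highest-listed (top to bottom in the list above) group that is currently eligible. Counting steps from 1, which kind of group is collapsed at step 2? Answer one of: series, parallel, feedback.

Step 1 - parallel reduction of W1, W2
Step 2 - combine W3, W4, W5 in parallel
Step 3 - apply the feedback formula to (W1+W2), (W3+W4+W5)
Step 2 collapses a parallel group.

Therefore the answer is parallel.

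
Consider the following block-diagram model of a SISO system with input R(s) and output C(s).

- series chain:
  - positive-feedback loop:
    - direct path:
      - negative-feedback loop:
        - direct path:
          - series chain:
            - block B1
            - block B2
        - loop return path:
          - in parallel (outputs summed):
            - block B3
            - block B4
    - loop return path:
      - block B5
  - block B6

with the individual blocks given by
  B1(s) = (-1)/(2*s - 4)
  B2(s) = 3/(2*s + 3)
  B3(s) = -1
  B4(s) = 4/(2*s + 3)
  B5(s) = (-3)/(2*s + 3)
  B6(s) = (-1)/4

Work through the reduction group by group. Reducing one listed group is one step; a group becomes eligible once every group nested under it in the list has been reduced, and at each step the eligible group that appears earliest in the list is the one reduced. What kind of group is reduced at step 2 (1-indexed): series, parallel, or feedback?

1. combine B1, B2 in series
2. combine B3, B4 in parallel
3. apply the feedback formula to (B1*B2), (B3+B4)
4. collapse the loop ([(B1*B2)/(1+(B1*B2)*(B3+B4))] forward, B5 return)
5. cascade [[(B1*B2)/(1+(B1*B2)*(B3+B4))]/(1-[(B1*B2)/(1+(B1*B2)*(B3+B4))]*B5)], B6
So the answer for step 2 is parallel.

Final answer: parallel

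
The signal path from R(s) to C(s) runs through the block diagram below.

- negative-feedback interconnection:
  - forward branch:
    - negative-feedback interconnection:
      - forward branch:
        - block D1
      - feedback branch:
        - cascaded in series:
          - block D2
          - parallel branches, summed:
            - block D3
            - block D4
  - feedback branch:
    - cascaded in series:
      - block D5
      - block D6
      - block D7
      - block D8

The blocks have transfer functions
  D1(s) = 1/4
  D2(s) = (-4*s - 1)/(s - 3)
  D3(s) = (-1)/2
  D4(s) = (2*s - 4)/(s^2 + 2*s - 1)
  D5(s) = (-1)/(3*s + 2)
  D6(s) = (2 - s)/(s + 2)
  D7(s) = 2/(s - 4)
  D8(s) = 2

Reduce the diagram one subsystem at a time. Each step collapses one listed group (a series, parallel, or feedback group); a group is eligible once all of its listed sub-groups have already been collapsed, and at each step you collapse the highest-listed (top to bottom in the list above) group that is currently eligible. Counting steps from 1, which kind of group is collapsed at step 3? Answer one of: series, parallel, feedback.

Answer: feedback

Working:
Step 1. add D3, D4 (parallel)
Step 2. cascade D2, (D3+D4)
Step 3. apply the feedback formula to D1, (D2*(D3+D4))
Step 4. series reduction of D5, D6, D7, D8
Step 5. apply the feedback formula to [D1/(1+D1*(D2*(D3+D4)))], (D5*D6*D7*D8)
Step 3: feedback.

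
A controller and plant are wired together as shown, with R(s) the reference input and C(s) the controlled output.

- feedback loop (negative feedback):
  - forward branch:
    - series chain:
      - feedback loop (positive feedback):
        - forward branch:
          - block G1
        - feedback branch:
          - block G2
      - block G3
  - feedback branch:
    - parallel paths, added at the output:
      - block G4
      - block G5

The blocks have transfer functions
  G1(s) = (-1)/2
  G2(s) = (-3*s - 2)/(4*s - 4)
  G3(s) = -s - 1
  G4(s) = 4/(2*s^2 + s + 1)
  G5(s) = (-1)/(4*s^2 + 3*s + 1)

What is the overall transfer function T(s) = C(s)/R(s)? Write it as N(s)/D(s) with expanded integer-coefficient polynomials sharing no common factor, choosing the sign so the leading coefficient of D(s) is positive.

Step 1. apply the feedback formula to G1, G2: (4 - 4*s)/(5*s - 10)
Step 2. series reduction of [G1/(1-G1*G2)], G3: (4*s^2 - 4)/(5*s - 10)
Step 3. reduce the parallel group G4, G5: (14*s^2 + 11*s + 3)/(8*s^4 + 10*s^3 + 9*s^2 + 4*s + 1)
Step 4. feedback reduction of ([G1/(1-G1*G2)]*G3), (G4+G5): this yields T(s), and no further normalization is needed

Therefore the answer is (32*s^6 + 40*s^5 + 4*s^4 - 24*s^3 - 32*s^2 - 16*s - 4)/(40*s^5 + 26*s^4 - 11*s^3 - 114*s^2 - 79*s - 22).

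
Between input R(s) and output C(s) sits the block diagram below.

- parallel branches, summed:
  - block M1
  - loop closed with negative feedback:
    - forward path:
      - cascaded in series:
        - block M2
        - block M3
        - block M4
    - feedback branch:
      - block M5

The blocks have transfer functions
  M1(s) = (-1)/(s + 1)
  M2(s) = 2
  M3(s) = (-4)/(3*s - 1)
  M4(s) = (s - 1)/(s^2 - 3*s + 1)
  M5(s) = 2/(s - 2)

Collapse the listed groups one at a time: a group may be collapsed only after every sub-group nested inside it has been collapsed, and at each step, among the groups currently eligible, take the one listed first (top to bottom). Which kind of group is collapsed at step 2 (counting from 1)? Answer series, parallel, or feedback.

Reducing step by step:

[1] combine M2, M3, M4 in series
[2] reduce the feedback loop with forward (M2*M3*M4) and return M5
[3] sum the parallel branches M1, [(M2*M3*M4)/(1+(M2*M3*M4)*M5)]
So the answer for step 2 is feedback.

Answer: feedback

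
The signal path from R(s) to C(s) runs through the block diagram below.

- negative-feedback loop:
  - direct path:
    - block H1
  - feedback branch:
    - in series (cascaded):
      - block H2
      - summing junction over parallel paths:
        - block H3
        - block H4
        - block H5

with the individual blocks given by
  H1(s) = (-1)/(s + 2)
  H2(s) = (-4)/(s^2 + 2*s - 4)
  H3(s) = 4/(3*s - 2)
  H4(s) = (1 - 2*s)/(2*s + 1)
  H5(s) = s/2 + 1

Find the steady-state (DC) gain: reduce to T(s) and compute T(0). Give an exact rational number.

Step 1. parallel reduction of H3, H4, H5 gives (6*s^3 - s^2 + 26*s)/(12*s^2 - 2*s - 4)
Step 2. combine H2, (H3+H4+H5) in series gives (-12*s^3 + 2*s^2 - 52*s)/(6*s^4 + 11*s^3 - 28*s^2 + 8)
Step 3. close the feedback loop around H1, (H2*(H3+H4+H5)) gives (-6*s^4 - 11*s^3 + 28*s^2 - 8)/(6*s^5 + 23*s^4 + 6*s^3 - 58*s^2 + 60*s + 16)
Step 3 gives the overall T(s). Then T(0) = -8/16 = -1/2.

Final answer: -1/2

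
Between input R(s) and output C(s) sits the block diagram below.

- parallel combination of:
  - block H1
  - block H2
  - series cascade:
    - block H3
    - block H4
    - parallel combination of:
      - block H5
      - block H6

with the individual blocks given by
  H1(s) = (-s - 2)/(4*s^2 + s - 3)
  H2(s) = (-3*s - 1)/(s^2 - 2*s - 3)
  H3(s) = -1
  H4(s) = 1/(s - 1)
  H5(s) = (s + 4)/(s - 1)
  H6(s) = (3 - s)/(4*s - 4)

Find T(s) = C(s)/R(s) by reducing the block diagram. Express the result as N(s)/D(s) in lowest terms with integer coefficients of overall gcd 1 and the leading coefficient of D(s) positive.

Step 1: parallel reduction of H5, H6: (3*s + 19)/(4*s - 4)
Step 2: cascade H3, H4, (H5+H6): (-3*s - 19)/(4*s^2 - 8*s + 4)
Step 3: add H1, H2, (H3*H4*(H5+H6)) (parallel), which is the overall transfer function T(s) = C(s)/R(s) in lowest terms

Therefore the answer is (-64*s^4 + 85*s^3 + 163*s^2 + 39*s - 135)/(16*s^5 - 76*s^4 + 80*s^3 + 40*s^2 - 96*s + 36).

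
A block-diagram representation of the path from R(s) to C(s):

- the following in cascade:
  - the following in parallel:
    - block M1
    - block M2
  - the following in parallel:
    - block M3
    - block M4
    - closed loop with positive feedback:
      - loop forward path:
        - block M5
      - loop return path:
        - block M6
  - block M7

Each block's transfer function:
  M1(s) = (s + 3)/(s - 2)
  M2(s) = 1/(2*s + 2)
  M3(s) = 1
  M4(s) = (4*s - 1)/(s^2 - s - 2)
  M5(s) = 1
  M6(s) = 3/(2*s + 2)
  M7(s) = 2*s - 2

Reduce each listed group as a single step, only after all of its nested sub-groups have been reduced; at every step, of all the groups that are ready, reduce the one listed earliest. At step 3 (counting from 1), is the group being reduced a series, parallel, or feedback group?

(1) sum the parallel branches M1, M2
(2) apply the feedback formula to M5, M6
(3) parallel reduction of M3, M4, [M5/(1-M5*M6)]
(4) multiply (M1+M2), (M3+M4+[M5/(1-M5*M6)]), M7 (series)
So the answer for step 3 is parallel.

Therefore the answer is parallel.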